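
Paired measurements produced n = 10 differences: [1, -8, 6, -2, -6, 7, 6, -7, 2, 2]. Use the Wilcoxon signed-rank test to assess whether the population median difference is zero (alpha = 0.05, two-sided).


Step 1: Drop any zero differences (none here) and take |d_i|.
|d| = [1, 8, 6, 2, 6, 7, 6, 7, 2, 2]
Step 2: Midrank |d_i| (ties get averaged ranks).
ranks: |1|->1, |8|->10, |6|->6, |2|->3, |6|->6, |7|->8.5, |6|->6, |7|->8.5, |2|->3, |2|->3
Step 3: Attach original signs; sum ranks with positive sign and with negative sign.
W+ = 1 + 6 + 8.5 + 6 + 3 + 3 = 27.5
W- = 10 + 3 + 6 + 8.5 = 27.5
(Check: W+ + W- = 55 should equal n(n+1)/2 = 55.)
Step 4: Test statistic W = min(W+, W-) = 27.5.
Step 5: Ties in |d|, so use the tie-corrected normal approximation.
        E[W] = n(n+1)/4 = 10*11/4 = 27.5.
        Tie groups: |d|=2 (t=3), |d|=6 (t=3), |d|=7 (t=2); sum(t^3 - t) = 54.
        Var[W] = n(n+1)(2n+1)/24 - sum(t^3-t)/48 = 2310/24 - 54/48 = 95.125.
        z = (W - E[W]) / sqrt(Var[W]) = (27.5 - 27.5) / 9.7532 = 0.0000.
        Two-sided p = 2*Phi(z) = 1.000000.
Step 6: alpha = 0.05. fail to reject H0.

W+ = 27.5, W- = 27.5, W = min = 27.5, p = 1.000000, fail to reject H0.


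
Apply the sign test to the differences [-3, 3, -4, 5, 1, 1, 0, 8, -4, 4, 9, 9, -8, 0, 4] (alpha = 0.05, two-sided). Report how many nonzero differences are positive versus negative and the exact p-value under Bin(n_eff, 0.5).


Step 1: Discard zero differences. Original n = 15; n_eff = number of nonzero differences = 13.
Nonzero differences (with sign): -3, +3, -4, +5, +1, +1, +8, -4, +4, +9, +9, -8, +4
Step 2: Count signs: positive = 9, negative = 4.
Step 3: Under H0: P(positive) = 0.5, so the number of positives S ~ Bin(13, 0.5).
Step 4: Two-sided exact p-value = sum of Bin(13,0.5) probabilities at or below the observed probability = 0.266846.
Step 5: alpha = 0.05. fail to reject H0.

n_eff = 13, pos = 9, neg = 4, p = 0.266846, fail to reject H0.


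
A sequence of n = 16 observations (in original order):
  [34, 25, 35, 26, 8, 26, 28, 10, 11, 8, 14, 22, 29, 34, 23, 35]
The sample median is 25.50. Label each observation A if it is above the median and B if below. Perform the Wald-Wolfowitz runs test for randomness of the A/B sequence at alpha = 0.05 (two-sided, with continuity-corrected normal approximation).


Step 1: Compute median = 25.50; label A = above, B = below.
Labels in order: ABAABAABBBBBAABA  (n_A = 8, n_B = 8)
Step 2: Count runs R = 9.
Step 3: Under H0 (random ordering), E[R] = 2*n_A*n_B/(n_A+n_B) + 1 = 2*8*8/16 + 1 = 9.0000.
        Var[R] = 2*n_A*n_B*(2*n_A*n_B - n_A - n_B) / ((n_A+n_B)^2 * (n_A+n_B-1)) = 14336/3840 = 3.7333.
        SD[R] = 1.9322.
Step 4: R = E[R], so z = 0 with no continuity correction.
Step 5: Two-sided p-value via normal approximation = 2*(1 - Phi(|z|)) = 1.000000.
Step 6: alpha = 0.05. fail to reject H0.

R = 9, z = 0.0000, p = 1.000000, fail to reject H0.


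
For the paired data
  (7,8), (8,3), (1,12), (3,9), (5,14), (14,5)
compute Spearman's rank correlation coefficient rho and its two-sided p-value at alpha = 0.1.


Step 1: Rank x and y separately (midranks; no ties here).
rank(x): 7->4, 8->5, 1->1, 3->2, 5->3, 14->6
rank(y): 8->3, 3->1, 12->5, 9->4, 14->6, 5->2
Step 2: d_i = R_x(i) - R_y(i); compute d_i^2.
  (4-3)^2=1, (5-1)^2=16, (1-5)^2=16, (2-4)^2=4, (3-6)^2=9, (6-2)^2=16
sum(d^2) = 62.
Step 3: rho = 1 - 6*62 / (6*(6^2 - 1)) = 1 - 372/210 = -0.771429.
Step 4: Under H0, t = rho * sqrt((n-2)/(1-rho^2)) = -2.4247 ~ t(4).
Step 5: Two-sided p-value from the t-distribution with 4 df = 0.072397.
Step 6: alpha = 0.1. reject H0.

rho = -0.7714, p = 0.072397, reject H0 at alpha = 0.1.


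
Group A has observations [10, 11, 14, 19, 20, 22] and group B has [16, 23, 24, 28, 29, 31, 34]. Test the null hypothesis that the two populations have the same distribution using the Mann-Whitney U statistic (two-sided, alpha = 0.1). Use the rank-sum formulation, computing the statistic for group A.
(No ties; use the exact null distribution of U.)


Step 1: Combine and sort all 13 observations; assign midranks.
sorted (value, group): (10,X), (11,X), (14,X), (16,Y), (19,X), (20,X), (22,X), (23,Y), (24,Y), (28,Y), (29,Y), (31,Y), (34,Y)
ranks: 10->1, 11->2, 14->3, 16->4, 19->5, 20->6, 22->7, 23->8, 24->9, 28->10, 29->11, 31->12, 34->13
Step 2: Rank sum for X: R1 = 1 + 2 + 3 + 5 + 6 + 7 = 24.
Step 3: U_X = R1 - n1(n1+1)/2 = 24 - 6*7/2 = 24 - 21 = 3.
       U_Y = n1*n2 - U_X = 42 - 3 = 39.
Step 4: No ties, so the exact null distribution of U (based on enumerating the C(13,6) = 1716 equally likely rank assignments) gives the two-sided p-value.
Step 5: p-value = 0.008159; compare to alpha = 0.1. reject H0.

U_X = 3, p = 0.008159, reject H0 at alpha = 0.1.


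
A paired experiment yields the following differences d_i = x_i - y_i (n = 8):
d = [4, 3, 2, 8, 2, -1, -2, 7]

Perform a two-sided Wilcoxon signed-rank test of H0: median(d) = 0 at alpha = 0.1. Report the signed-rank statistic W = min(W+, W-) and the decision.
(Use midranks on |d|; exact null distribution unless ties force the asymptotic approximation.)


Step 1: Drop any zero differences (none here) and take |d_i|.
|d| = [4, 3, 2, 8, 2, 1, 2, 7]
Step 2: Midrank |d_i| (ties get averaged ranks).
ranks: |4|->6, |3|->5, |2|->3, |8|->8, |2|->3, |1|->1, |2|->3, |7|->7
Step 3: Attach original signs; sum ranks with positive sign and with negative sign.
W+ = 6 + 5 + 3 + 8 + 3 + 7 = 32
W- = 1 + 3 = 4
(Check: W+ + W- = 36 should equal n(n+1)/2 = 36.)
Step 4: Test statistic W = min(W+, W-) = 4.
Step 5: Ties in |d|, so use the tie-corrected normal approximation.
        E[W] = n(n+1)/4 = 8*9/4 = 18.
        Tie groups: |d|=2 (t=3); sum(t^3 - t) = 24.
        Var[W] = n(n+1)(2n+1)/24 - sum(t^3-t)/48 = 1224/24 - 24/48 = 50.5.
        z = (W - E[W]) / sqrt(Var[W]) = (4 - 18) / 7.1063 = -1.9701.
        Two-sided p = 2*Phi(z) = 0.048830.
Step 6: alpha = 0.1. reject H0.

W+ = 32, W- = 4, W = min = 4, p = 0.048830, reject H0.


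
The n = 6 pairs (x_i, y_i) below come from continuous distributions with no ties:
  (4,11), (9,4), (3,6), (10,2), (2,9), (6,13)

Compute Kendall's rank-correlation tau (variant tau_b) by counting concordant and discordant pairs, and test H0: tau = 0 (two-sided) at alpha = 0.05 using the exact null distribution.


Step 1: Enumerate the 15 unordered pairs (i,j) with i<j and classify each by sign(x_j-x_i) * sign(y_j-y_i).
  (1,2):dx=+5,dy=-7->D; (1,3):dx=-1,dy=-5->C; (1,4):dx=+6,dy=-9->D; (1,5):dx=-2,dy=-2->C
  (1,6):dx=+2,dy=+2->C; (2,3):dx=-6,dy=+2->D; (2,4):dx=+1,dy=-2->D; (2,5):dx=-7,dy=+5->D
  (2,6):dx=-3,dy=+9->D; (3,4):dx=+7,dy=-4->D; (3,5):dx=-1,dy=+3->D; (3,6):dx=+3,dy=+7->C
  (4,5):dx=-8,dy=+7->D; (4,6):dx=-4,dy=+11->D; (5,6):dx=+4,dy=+4->C
Step 2: C = 5, D = 10, total pairs = 15.
Step 3: tau = (C - D)/(n(n-1)/2) = (5 - 10)/15 = -0.333333.
Step 4: Exact two-sided p-value (enumerate n! = 720 permutations of y under H0): p = 0.469444.
Step 5: alpha = 0.05. fail to reject H0.

tau_b = -0.3333 (C=5, D=10), p = 0.469444, fail to reject H0.


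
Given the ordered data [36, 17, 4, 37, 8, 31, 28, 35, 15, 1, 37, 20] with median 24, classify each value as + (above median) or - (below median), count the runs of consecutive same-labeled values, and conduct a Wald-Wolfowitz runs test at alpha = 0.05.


Step 1: Compute median = 24; label A = above, B = below.
Labels in order: ABBABAAABBAB  (n_A = 6, n_B = 6)
Step 2: Count runs R = 8.
Step 3: Under H0 (random ordering), E[R] = 2*n_A*n_B/(n_A+n_B) + 1 = 2*6*6/12 + 1 = 7.0000.
        Var[R] = 2*n_A*n_B*(2*n_A*n_B - n_A - n_B) / ((n_A+n_B)^2 * (n_A+n_B-1)) = 4320/1584 = 2.7273.
        SD[R] = 1.6514.
Step 4: Continuity-corrected z = (R - 0.5 - E[R]) / SD[R] = (8 - 0.5 - 7.0000) / 1.6514 = 0.3028.
Step 5: Two-sided p-value via normal approximation = 2*(1 - Phi(|z|)) = 0.762069.
Step 6: alpha = 0.05. fail to reject H0.

R = 8, z = 0.3028, p = 0.762069, fail to reject H0.


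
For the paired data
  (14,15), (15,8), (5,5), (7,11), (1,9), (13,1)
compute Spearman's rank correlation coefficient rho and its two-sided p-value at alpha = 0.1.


Step 1: Rank x and y separately (midranks; no ties here).
rank(x): 14->5, 15->6, 5->2, 7->3, 1->1, 13->4
rank(y): 15->6, 8->3, 5->2, 11->5, 9->4, 1->1
Step 2: d_i = R_x(i) - R_y(i); compute d_i^2.
  (5-6)^2=1, (6-3)^2=9, (2-2)^2=0, (3-5)^2=4, (1-4)^2=9, (4-1)^2=9
sum(d^2) = 32.
Step 3: rho = 1 - 6*32 / (6*(6^2 - 1)) = 1 - 192/210 = 0.085714.
Step 4: Under H0, t = rho * sqrt((n-2)/(1-rho^2)) = 0.1721 ~ t(4).
Step 5: Two-sided p-value from the t-distribution with 4 df = 0.871743.
Step 6: alpha = 0.1. fail to reject H0.

rho = 0.0857, p = 0.871743, fail to reject H0 at alpha = 0.1.


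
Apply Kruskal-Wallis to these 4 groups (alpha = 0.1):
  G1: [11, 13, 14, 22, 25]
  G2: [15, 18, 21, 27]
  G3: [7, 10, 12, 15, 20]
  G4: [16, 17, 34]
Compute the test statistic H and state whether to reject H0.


Step 1: Combine all N = 17 observations and assign midranks.
sorted (value, group, rank): (7,G3,1), (10,G3,2), (11,G1,3), (12,G3,4), (13,G1,5), (14,G1,6), (15,G2,7.5), (15,G3,7.5), (16,G4,9), (17,G4,10), (18,G2,11), (20,G3,12), (21,G2,13), (22,G1,14), (25,G1,15), (27,G2,16), (34,G4,17)
Step 2: Sum ranks within each group.
R_1 = 43 (n_1 = 5)
R_2 = 47.5 (n_2 = 4)
R_3 = 26.5 (n_3 = 5)
R_4 = 36 (n_4 = 3)
Step 3: H = 12/(N(N+1)) * sum(R_i^2/n_i) - 3(N+1)
     = 12/(17*18) * (43^2/5 + 47.5^2/4 + 26.5^2/5 + 36^2/3) - 3*18
     = 0.039216 * 1506.31 - 54
     = 5.071078.
Step 4: Ties present; correction factor C = 1 - 6/(17^3 - 17) = 0.998775. Corrected H = 5.071078 / 0.998775 = 5.077301.
Step 5: Under H0, H ~ chi^2(3); p-value = 0.166224.
Step 6: alpha = 0.1. fail to reject H0.

H = 5.0773, df = 3, p = 0.166224, fail to reject H0.


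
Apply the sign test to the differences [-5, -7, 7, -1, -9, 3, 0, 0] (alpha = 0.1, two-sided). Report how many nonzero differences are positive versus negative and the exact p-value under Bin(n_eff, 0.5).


Step 1: Discard zero differences. Original n = 8; n_eff = number of nonzero differences = 6.
Nonzero differences (with sign): -5, -7, +7, -1, -9, +3
Step 2: Count signs: positive = 2, negative = 4.
Step 3: Under H0: P(positive) = 0.5, so the number of positives S ~ Bin(6, 0.5).
Step 4: Two-sided exact p-value = sum of Bin(6,0.5) probabilities at or below the observed probability = 0.687500.
Step 5: alpha = 0.1. fail to reject H0.

n_eff = 6, pos = 2, neg = 4, p = 0.687500, fail to reject H0.


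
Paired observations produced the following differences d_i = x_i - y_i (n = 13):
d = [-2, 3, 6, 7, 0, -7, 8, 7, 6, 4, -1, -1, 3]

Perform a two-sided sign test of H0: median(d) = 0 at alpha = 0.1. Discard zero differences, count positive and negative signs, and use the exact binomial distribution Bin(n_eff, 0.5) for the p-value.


Step 1: Discard zero differences. Original n = 13; n_eff = number of nonzero differences = 12.
Nonzero differences (with sign): -2, +3, +6, +7, -7, +8, +7, +6, +4, -1, -1, +3
Step 2: Count signs: positive = 8, negative = 4.
Step 3: Under H0: P(positive) = 0.5, so the number of positives S ~ Bin(12, 0.5).
Step 4: Two-sided exact p-value = sum of Bin(12,0.5) probabilities at or below the observed probability = 0.387695.
Step 5: alpha = 0.1. fail to reject H0.

n_eff = 12, pos = 8, neg = 4, p = 0.387695, fail to reject H0.


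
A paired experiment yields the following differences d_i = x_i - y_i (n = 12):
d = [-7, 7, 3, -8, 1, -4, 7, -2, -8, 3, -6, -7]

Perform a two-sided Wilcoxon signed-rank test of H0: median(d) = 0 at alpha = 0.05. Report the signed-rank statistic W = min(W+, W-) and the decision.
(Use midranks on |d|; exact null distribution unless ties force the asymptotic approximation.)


Step 1: Drop any zero differences (none here) and take |d_i|.
|d| = [7, 7, 3, 8, 1, 4, 7, 2, 8, 3, 6, 7]
Step 2: Midrank |d_i| (ties get averaged ranks).
ranks: |7|->8.5, |7|->8.5, |3|->3.5, |8|->11.5, |1|->1, |4|->5, |7|->8.5, |2|->2, |8|->11.5, |3|->3.5, |6|->6, |7|->8.5
Step 3: Attach original signs; sum ranks with positive sign and with negative sign.
W+ = 8.5 + 3.5 + 1 + 8.5 + 3.5 = 25
W- = 8.5 + 11.5 + 5 + 2 + 11.5 + 6 + 8.5 = 53
(Check: W+ + W- = 78 should equal n(n+1)/2 = 78.)
Step 4: Test statistic W = min(W+, W-) = 25.
Step 5: Ties in |d|, so use the tie-corrected normal approximation.
        E[W] = n(n+1)/4 = 12*13/4 = 39.
        Tie groups: |d|=3 (t=2), |d|=7 (t=4), |d|=8 (t=2); sum(t^3 - t) = 72.
        Var[W] = n(n+1)(2n+1)/24 - sum(t^3-t)/48 = 3900/24 - 72/48 = 161.
        z = (W - E[W]) / sqrt(Var[W]) = (25 - 39) / 12.6886 = -1.1034.
        Two-sided p = 2*Phi(z) = 0.269873.
Step 6: alpha = 0.05. fail to reject H0.

W+ = 25, W- = 53, W = min = 25, p = 0.269873, fail to reject H0.


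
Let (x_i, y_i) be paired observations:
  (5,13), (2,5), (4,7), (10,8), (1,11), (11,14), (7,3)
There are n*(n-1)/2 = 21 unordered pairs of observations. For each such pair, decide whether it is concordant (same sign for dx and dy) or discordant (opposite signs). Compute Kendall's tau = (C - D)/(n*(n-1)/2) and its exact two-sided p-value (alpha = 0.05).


Step 1: Enumerate the 21 unordered pairs (i,j) with i<j and classify each by sign(x_j-x_i) * sign(y_j-y_i).
  (1,2):dx=-3,dy=-8->C; (1,3):dx=-1,dy=-6->C; (1,4):dx=+5,dy=-5->D; (1,5):dx=-4,dy=-2->C
  (1,6):dx=+6,dy=+1->C; (1,7):dx=+2,dy=-10->D; (2,3):dx=+2,dy=+2->C; (2,4):dx=+8,dy=+3->C
  (2,5):dx=-1,dy=+6->D; (2,6):dx=+9,dy=+9->C; (2,7):dx=+5,dy=-2->D; (3,4):dx=+6,dy=+1->C
  (3,5):dx=-3,dy=+4->D; (3,6):dx=+7,dy=+7->C; (3,7):dx=+3,dy=-4->D; (4,5):dx=-9,dy=+3->D
  (4,6):dx=+1,dy=+6->C; (4,7):dx=-3,dy=-5->C; (5,6):dx=+10,dy=+3->C; (5,7):dx=+6,dy=-8->D
  (6,7):dx=-4,dy=-11->C
Step 2: C = 13, D = 8, total pairs = 21.
Step 3: tau = (C - D)/(n(n-1)/2) = (13 - 8)/21 = 0.238095.
Step 4: Exact two-sided p-value (enumerate n! = 5040 permutations of y under H0): p = 0.561905.
Step 5: alpha = 0.05. fail to reject H0.

tau_b = 0.2381 (C=13, D=8), p = 0.561905, fail to reject H0.


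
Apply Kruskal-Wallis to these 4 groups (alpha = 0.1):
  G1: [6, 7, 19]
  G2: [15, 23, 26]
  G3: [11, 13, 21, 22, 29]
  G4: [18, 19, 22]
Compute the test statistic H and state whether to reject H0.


Step 1: Combine all N = 14 observations and assign midranks.
sorted (value, group, rank): (6,G1,1), (7,G1,2), (11,G3,3), (13,G3,4), (15,G2,5), (18,G4,6), (19,G1,7.5), (19,G4,7.5), (21,G3,9), (22,G3,10.5), (22,G4,10.5), (23,G2,12), (26,G2,13), (29,G3,14)
Step 2: Sum ranks within each group.
R_1 = 10.5 (n_1 = 3)
R_2 = 30 (n_2 = 3)
R_3 = 40.5 (n_3 = 5)
R_4 = 24 (n_4 = 3)
Step 3: H = 12/(N(N+1)) * sum(R_i^2/n_i) - 3(N+1)
     = 12/(14*15) * (10.5^2/3 + 30^2/3 + 40.5^2/5 + 24^2/3) - 3*15
     = 0.057143 * 856.8 - 45
     = 3.960000.
Step 4: Ties present; correction factor C = 1 - 12/(14^3 - 14) = 0.995604. Corrected H = 3.960000 / 0.995604 = 3.977483.
Step 5: Under H0, H ~ chi^2(3); p-value = 0.263906.
Step 6: alpha = 0.1. fail to reject H0.

H = 3.9775, df = 3, p = 0.263906, fail to reject H0.


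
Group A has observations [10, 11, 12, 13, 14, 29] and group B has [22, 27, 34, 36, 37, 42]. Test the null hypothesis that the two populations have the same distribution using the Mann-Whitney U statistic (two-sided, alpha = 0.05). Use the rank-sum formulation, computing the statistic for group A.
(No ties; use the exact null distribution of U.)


Step 1: Combine and sort all 12 observations; assign midranks.
sorted (value, group): (10,X), (11,X), (12,X), (13,X), (14,X), (22,Y), (27,Y), (29,X), (34,Y), (36,Y), (37,Y), (42,Y)
ranks: 10->1, 11->2, 12->3, 13->4, 14->5, 22->6, 27->7, 29->8, 34->9, 36->10, 37->11, 42->12
Step 2: Rank sum for X: R1 = 1 + 2 + 3 + 4 + 5 + 8 = 23.
Step 3: U_X = R1 - n1(n1+1)/2 = 23 - 6*7/2 = 23 - 21 = 2.
       U_Y = n1*n2 - U_X = 36 - 2 = 34.
Step 4: No ties, so the exact null distribution of U (based on enumerating the C(12,6) = 924 equally likely rank assignments) gives the two-sided p-value.
Step 5: p-value = 0.008658; compare to alpha = 0.05. reject H0.

U_X = 2, p = 0.008658, reject H0 at alpha = 0.05.


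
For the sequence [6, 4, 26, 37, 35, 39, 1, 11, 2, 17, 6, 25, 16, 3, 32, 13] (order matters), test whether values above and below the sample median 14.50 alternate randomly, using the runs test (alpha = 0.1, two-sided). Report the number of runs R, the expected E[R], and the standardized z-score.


Step 1: Compute median = 14.50; label A = above, B = below.
Labels in order: BBAAAABBBABAABAB  (n_A = 8, n_B = 8)
Step 2: Count runs R = 9.
Step 3: Under H0 (random ordering), E[R] = 2*n_A*n_B/(n_A+n_B) + 1 = 2*8*8/16 + 1 = 9.0000.
        Var[R] = 2*n_A*n_B*(2*n_A*n_B - n_A - n_B) / ((n_A+n_B)^2 * (n_A+n_B-1)) = 14336/3840 = 3.7333.
        SD[R] = 1.9322.
Step 4: R = E[R], so z = 0 with no continuity correction.
Step 5: Two-sided p-value via normal approximation = 2*(1 - Phi(|z|)) = 1.000000.
Step 6: alpha = 0.1. fail to reject H0.

R = 9, z = 0.0000, p = 1.000000, fail to reject H0.


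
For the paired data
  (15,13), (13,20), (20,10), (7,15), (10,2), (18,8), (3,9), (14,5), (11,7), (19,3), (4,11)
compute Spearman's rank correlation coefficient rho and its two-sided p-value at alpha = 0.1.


Step 1: Rank x and y separately (midranks; no ties here).
rank(x): 15->8, 13->6, 20->11, 7->3, 10->4, 18->9, 3->1, 14->7, 11->5, 19->10, 4->2
rank(y): 13->9, 20->11, 10->7, 15->10, 2->1, 8->5, 9->6, 5->3, 7->4, 3->2, 11->8
Step 2: d_i = R_x(i) - R_y(i); compute d_i^2.
  (8-9)^2=1, (6-11)^2=25, (11-7)^2=16, (3-10)^2=49, (4-1)^2=9, (9-5)^2=16, (1-6)^2=25, (7-3)^2=16, (5-4)^2=1, (10-2)^2=64, (2-8)^2=36
sum(d^2) = 258.
Step 3: rho = 1 - 6*258 / (11*(11^2 - 1)) = 1 - 1548/1320 = -0.172727.
Step 4: Under H0, t = rho * sqrt((n-2)/(1-rho^2)) = -0.5261 ~ t(9).
Step 5: Two-sided p-value from the t-distribution with 9 df = 0.611542.
Step 6: alpha = 0.1. fail to reject H0.

rho = -0.1727, p = 0.611542, fail to reject H0 at alpha = 0.1.


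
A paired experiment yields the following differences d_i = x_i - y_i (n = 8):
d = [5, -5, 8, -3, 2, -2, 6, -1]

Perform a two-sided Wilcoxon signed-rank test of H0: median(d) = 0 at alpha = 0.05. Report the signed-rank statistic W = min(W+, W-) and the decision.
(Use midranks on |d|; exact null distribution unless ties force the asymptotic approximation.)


Step 1: Drop any zero differences (none here) and take |d_i|.
|d| = [5, 5, 8, 3, 2, 2, 6, 1]
Step 2: Midrank |d_i| (ties get averaged ranks).
ranks: |5|->5.5, |5|->5.5, |8|->8, |3|->4, |2|->2.5, |2|->2.5, |6|->7, |1|->1
Step 3: Attach original signs; sum ranks with positive sign and with negative sign.
W+ = 5.5 + 8 + 2.5 + 7 = 23
W- = 5.5 + 4 + 2.5 + 1 = 13
(Check: W+ + W- = 36 should equal n(n+1)/2 = 36.)
Step 4: Test statistic W = min(W+, W-) = 13.
Step 5: Ties in |d|, so use the tie-corrected normal approximation.
        E[W] = n(n+1)/4 = 8*9/4 = 18.
        Tie groups: |d|=2 (t=2), |d|=5 (t=2); sum(t^3 - t) = 12.
        Var[W] = n(n+1)(2n+1)/24 - sum(t^3-t)/48 = 1224/24 - 12/48 = 50.75.
        z = (W - E[W]) / sqrt(Var[W]) = (13 - 18) / 7.1239 = -0.7019.
        Two-sided p = 2*Phi(z) = 0.482765.
Step 6: alpha = 0.05. fail to reject H0.

W+ = 23, W- = 13, W = min = 13, p = 0.482765, fail to reject H0.


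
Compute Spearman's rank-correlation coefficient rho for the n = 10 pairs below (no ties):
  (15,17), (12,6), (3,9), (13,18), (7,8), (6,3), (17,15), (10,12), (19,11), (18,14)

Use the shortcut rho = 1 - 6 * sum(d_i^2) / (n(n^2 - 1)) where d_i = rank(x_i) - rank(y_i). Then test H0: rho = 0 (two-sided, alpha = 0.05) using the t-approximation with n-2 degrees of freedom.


Step 1: Rank x and y separately (midranks; no ties here).
rank(x): 15->7, 12->5, 3->1, 13->6, 7->3, 6->2, 17->8, 10->4, 19->10, 18->9
rank(y): 17->9, 6->2, 9->4, 18->10, 8->3, 3->1, 15->8, 12->6, 11->5, 14->7
Step 2: d_i = R_x(i) - R_y(i); compute d_i^2.
  (7-9)^2=4, (5-2)^2=9, (1-4)^2=9, (6-10)^2=16, (3-3)^2=0, (2-1)^2=1, (8-8)^2=0, (4-6)^2=4, (10-5)^2=25, (9-7)^2=4
sum(d^2) = 72.
Step 3: rho = 1 - 6*72 / (10*(10^2 - 1)) = 1 - 432/990 = 0.563636.
Step 4: Under H0, t = rho * sqrt((n-2)/(1-rho^2)) = 1.9300 ~ t(8).
Step 5: Two-sided p-value from the t-distribution with 8 df = 0.089724.
Step 6: alpha = 0.05. fail to reject H0.

rho = 0.5636, p = 0.089724, fail to reject H0 at alpha = 0.05.


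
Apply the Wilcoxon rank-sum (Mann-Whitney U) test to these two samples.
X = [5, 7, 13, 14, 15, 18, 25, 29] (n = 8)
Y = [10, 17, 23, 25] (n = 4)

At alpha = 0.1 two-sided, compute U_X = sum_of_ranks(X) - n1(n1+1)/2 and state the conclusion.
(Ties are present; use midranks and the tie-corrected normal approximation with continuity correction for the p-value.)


Step 1: Combine and sort all 12 observations; assign midranks.
sorted (value, group): (5,X), (7,X), (10,Y), (13,X), (14,X), (15,X), (17,Y), (18,X), (23,Y), (25,X), (25,Y), (29,X)
ranks: 5->1, 7->2, 10->3, 13->4, 14->5, 15->6, 17->7, 18->8, 23->9, 25->10.5, 25->10.5, 29->12
Step 2: Rank sum for X: R1 = 1 + 2 + 4 + 5 + 6 + 8 + 10.5 + 12 = 48.5.
Step 3: U_X = R1 - n1(n1+1)/2 = 48.5 - 8*9/2 = 48.5 - 36 = 12.5.
       U_Y = n1*n2 - U_X = 32 - 12.5 = 19.5.
Step 4: Ties are present, so use the tie-corrected normal approximation (with continuity correction) for the p-value.
Step 5: p-value = 0.609759; compare to alpha = 0.1. fail to reject H0.

U_X = 12.5, p = 0.609759, fail to reject H0 at alpha = 0.1.


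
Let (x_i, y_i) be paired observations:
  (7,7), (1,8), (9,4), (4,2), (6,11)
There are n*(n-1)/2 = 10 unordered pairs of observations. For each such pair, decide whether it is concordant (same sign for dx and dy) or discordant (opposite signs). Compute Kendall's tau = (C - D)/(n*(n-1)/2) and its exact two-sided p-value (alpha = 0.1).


Step 1: Enumerate the 10 unordered pairs (i,j) with i<j and classify each by sign(x_j-x_i) * sign(y_j-y_i).
  (1,2):dx=-6,dy=+1->D; (1,3):dx=+2,dy=-3->D; (1,4):dx=-3,dy=-5->C; (1,5):dx=-1,dy=+4->D
  (2,3):dx=+8,dy=-4->D; (2,4):dx=+3,dy=-6->D; (2,5):dx=+5,dy=+3->C; (3,4):dx=-5,dy=-2->C
  (3,5):dx=-3,dy=+7->D; (4,5):dx=+2,dy=+9->C
Step 2: C = 4, D = 6, total pairs = 10.
Step 3: tau = (C - D)/(n(n-1)/2) = (4 - 6)/10 = -0.200000.
Step 4: Exact two-sided p-value (enumerate n! = 120 permutations of y under H0): p = 0.816667.
Step 5: alpha = 0.1. fail to reject H0.

tau_b = -0.2000 (C=4, D=6), p = 0.816667, fail to reject H0.


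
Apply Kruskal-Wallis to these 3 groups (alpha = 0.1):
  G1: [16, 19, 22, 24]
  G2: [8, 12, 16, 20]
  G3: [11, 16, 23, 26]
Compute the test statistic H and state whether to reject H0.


Step 1: Combine all N = 12 observations and assign midranks.
sorted (value, group, rank): (8,G2,1), (11,G3,2), (12,G2,3), (16,G1,5), (16,G2,5), (16,G3,5), (19,G1,7), (20,G2,8), (22,G1,9), (23,G3,10), (24,G1,11), (26,G3,12)
Step 2: Sum ranks within each group.
R_1 = 32 (n_1 = 4)
R_2 = 17 (n_2 = 4)
R_3 = 29 (n_3 = 4)
Step 3: H = 12/(N(N+1)) * sum(R_i^2/n_i) - 3(N+1)
     = 12/(12*13) * (32^2/4 + 17^2/4 + 29^2/4) - 3*13
     = 0.076923 * 538.5 - 39
     = 2.423077.
Step 4: Ties present; correction factor C = 1 - 24/(12^3 - 12) = 0.986014. Corrected H = 2.423077 / 0.986014 = 2.457447.
Step 5: Under H0, H ~ chi^2(2); p-value = 0.292666.
Step 6: alpha = 0.1. fail to reject H0.

H = 2.4574, df = 2, p = 0.292666, fail to reject H0.


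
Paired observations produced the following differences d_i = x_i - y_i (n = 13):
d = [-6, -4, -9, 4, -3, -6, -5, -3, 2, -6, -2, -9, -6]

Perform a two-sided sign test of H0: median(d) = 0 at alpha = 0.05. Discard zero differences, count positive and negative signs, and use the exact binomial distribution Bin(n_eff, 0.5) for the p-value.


Step 1: Discard zero differences. Original n = 13; n_eff = number of nonzero differences = 13.
Nonzero differences (with sign): -6, -4, -9, +4, -3, -6, -5, -3, +2, -6, -2, -9, -6
Step 2: Count signs: positive = 2, negative = 11.
Step 3: Under H0: P(positive) = 0.5, so the number of positives S ~ Bin(13, 0.5).
Step 4: Two-sided exact p-value = sum of Bin(13,0.5) probabilities at or below the observed probability = 0.022461.
Step 5: alpha = 0.05. reject H0.

n_eff = 13, pos = 2, neg = 11, p = 0.022461, reject H0.


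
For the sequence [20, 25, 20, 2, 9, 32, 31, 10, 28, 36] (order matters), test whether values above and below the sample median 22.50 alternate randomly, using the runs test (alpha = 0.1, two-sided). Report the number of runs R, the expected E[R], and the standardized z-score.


Step 1: Compute median = 22.50; label A = above, B = below.
Labels in order: BABBBAABAA  (n_A = 5, n_B = 5)
Step 2: Count runs R = 6.
Step 3: Under H0 (random ordering), E[R] = 2*n_A*n_B/(n_A+n_B) + 1 = 2*5*5/10 + 1 = 6.0000.
        Var[R] = 2*n_A*n_B*(2*n_A*n_B - n_A - n_B) / ((n_A+n_B)^2 * (n_A+n_B-1)) = 2000/900 = 2.2222.
        SD[R] = 1.4907.
Step 4: R = E[R], so z = 0 with no continuity correction.
Step 5: Two-sided p-value via normal approximation = 2*(1 - Phi(|z|)) = 1.000000.
Step 6: alpha = 0.1. fail to reject H0.

R = 6, z = 0.0000, p = 1.000000, fail to reject H0.


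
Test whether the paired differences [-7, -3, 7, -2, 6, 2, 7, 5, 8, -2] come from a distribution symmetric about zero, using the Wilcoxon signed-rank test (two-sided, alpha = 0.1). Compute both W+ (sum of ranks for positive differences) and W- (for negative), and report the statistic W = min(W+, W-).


Step 1: Drop any zero differences (none here) and take |d_i|.
|d| = [7, 3, 7, 2, 6, 2, 7, 5, 8, 2]
Step 2: Midrank |d_i| (ties get averaged ranks).
ranks: |7|->8, |3|->4, |7|->8, |2|->2, |6|->6, |2|->2, |7|->8, |5|->5, |8|->10, |2|->2
Step 3: Attach original signs; sum ranks with positive sign and with negative sign.
W+ = 8 + 6 + 2 + 8 + 5 + 10 = 39
W- = 8 + 4 + 2 + 2 = 16
(Check: W+ + W- = 55 should equal n(n+1)/2 = 55.)
Step 4: Test statistic W = min(W+, W-) = 16.
Step 5: Ties in |d|, so use the tie-corrected normal approximation.
        E[W] = n(n+1)/4 = 10*11/4 = 27.5.
        Tie groups: |d|=2 (t=3), |d|=7 (t=3); sum(t^3 - t) = 48.
        Var[W] = n(n+1)(2n+1)/24 - sum(t^3-t)/48 = 2310/24 - 48/48 = 95.25.
        z = (W - E[W]) / sqrt(Var[W]) = (16 - 27.5) / 9.7596 = -1.1783.
        Two-sided p = 2*Phi(z) = 0.238667.
Step 6: alpha = 0.1. fail to reject H0.

W+ = 39, W- = 16, W = min = 16, p = 0.238667, fail to reject H0.


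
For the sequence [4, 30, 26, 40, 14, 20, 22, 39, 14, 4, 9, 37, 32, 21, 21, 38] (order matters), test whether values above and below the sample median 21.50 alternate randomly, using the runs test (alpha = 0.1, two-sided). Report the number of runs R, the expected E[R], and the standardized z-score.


Step 1: Compute median = 21.50; label A = above, B = below.
Labels in order: BAAABBAABBBAABBA  (n_A = 8, n_B = 8)
Step 2: Count runs R = 8.
Step 3: Under H0 (random ordering), E[R] = 2*n_A*n_B/(n_A+n_B) + 1 = 2*8*8/16 + 1 = 9.0000.
        Var[R] = 2*n_A*n_B*(2*n_A*n_B - n_A - n_B) / ((n_A+n_B)^2 * (n_A+n_B-1)) = 14336/3840 = 3.7333.
        SD[R] = 1.9322.
Step 4: Continuity-corrected z = (R + 0.5 - E[R]) / SD[R] = (8 + 0.5 - 9.0000) / 1.9322 = -0.2588.
Step 5: Two-sided p-value via normal approximation = 2*(1 - Phi(|z|)) = 0.795809.
Step 6: alpha = 0.1. fail to reject H0.

R = 8, z = -0.2588, p = 0.795809, fail to reject H0.


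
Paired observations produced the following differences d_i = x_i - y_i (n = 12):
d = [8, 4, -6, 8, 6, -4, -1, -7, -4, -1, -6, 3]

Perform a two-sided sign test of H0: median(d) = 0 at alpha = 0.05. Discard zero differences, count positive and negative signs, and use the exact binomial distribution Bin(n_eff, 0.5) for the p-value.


Step 1: Discard zero differences. Original n = 12; n_eff = number of nonzero differences = 12.
Nonzero differences (with sign): +8, +4, -6, +8, +6, -4, -1, -7, -4, -1, -6, +3
Step 2: Count signs: positive = 5, negative = 7.
Step 3: Under H0: P(positive) = 0.5, so the number of positives S ~ Bin(12, 0.5).
Step 4: Two-sided exact p-value = sum of Bin(12,0.5) probabilities at or below the observed probability = 0.774414.
Step 5: alpha = 0.05. fail to reject H0.

n_eff = 12, pos = 5, neg = 7, p = 0.774414, fail to reject H0.


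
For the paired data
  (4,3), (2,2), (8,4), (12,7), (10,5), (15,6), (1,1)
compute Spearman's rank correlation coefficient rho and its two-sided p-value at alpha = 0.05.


Step 1: Rank x and y separately (midranks; no ties here).
rank(x): 4->3, 2->2, 8->4, 12->6, 10->5, 15->7, 1->1
rank(y): 3->3, 2->2, 4->4, 7->7, 5->5, 6->6, 1->1
Step 2: d_i = R_x(i) - R_y(i); compute d_i^2.
  (3-3)^2=0, (2-2)^2=0, (4-4)^2=0, (6-7)^2=1, (5-5)^2=0, (7-6)^2=1, (1-1)^2=0
sum(d^2) = 2.
Step 3: rho = 1 - 6*2 / (7*(7^2 - 1)) = 1 - 12/336 = 0.964286.
Step 4: Under H0, t = rho * sqrt((n-2)/(1-rho^2)) = 8.1408 ~ t(5).
Step 5: Two-sided p-value from the t-distribution with 5 df = 0.000454.
Step 6: alpha = 0.05. reject H0.

rho = 0.9643, p = 0.000454, reject H0 at alpha = 0.05.


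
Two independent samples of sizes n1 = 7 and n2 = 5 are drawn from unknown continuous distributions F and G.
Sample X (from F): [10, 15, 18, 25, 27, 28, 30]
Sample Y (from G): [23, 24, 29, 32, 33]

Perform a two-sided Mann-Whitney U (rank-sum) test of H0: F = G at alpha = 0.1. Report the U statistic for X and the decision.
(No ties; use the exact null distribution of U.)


Step 1: Combine and sort all 12 observations; assign midranks.
sorted (value, group): (10,X), (15,X), (18,X), (23,Y), (24,Y), (25,X), (27,X), (28,X), (29,Y), (30,X), (32,Y), (33,Y)
ranks: 10->1, 15->2, 18->3, 23->4, 24->5, 25->6, 27->7, 28->8, 29->9, 30->10, 32->11, 33->12
Step 2: Rank sum for X: R1 = 1 + 2 + 3 + 6 + 7 + 8 + 10 = 37.
Step 3: U_X = R1 - n1(n1+1)/2 = 37 - 7*8/2 = 37 - 28 = 9.
       U_Y = n1*n2 - U_X = 35 - 9 = 26.
Step 4: No ties, so the exact null distribution of U (based on enumerating the C(12,7) = 792 equally likely rank assignments) gives the two-sided p-value.
Step 5: p-value = 0.202020; compare to alpha = 0.1. fail to reject H0.

U_X = 9, p = 0.202020, fail to reject H0 at alpha = 0.1.


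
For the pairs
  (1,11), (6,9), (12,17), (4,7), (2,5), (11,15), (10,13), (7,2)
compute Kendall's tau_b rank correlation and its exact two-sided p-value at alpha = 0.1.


Step 1: Enumerate the 28 unordered pairs (i,j) with i<j and classify each by sign(x_j-x_i) * sign(y_j-y_i).
  (1,2):dx=+5,dy=-2->D; (1,3):dx=+11,dy=+6->C; (1,4):dx=+3,dy=-4->D; (1,5):dx=+1,dy=-6->D
  (1,6):dx=+10,dy=+4->C; (1,7):dx=+9,dy=+2->C; (1,8):dx=+6,dy=-9->D; (2,3):dx=+6,dy=+8->C
  (2,4):dx=-2,dy=-2->C; (2,5):dx=-4,dy=-4->C; (2,6):dx=+5,dy=+6->C; (2,7):dx=+4,dy=+4->C
  (2,8):dx=+1,dy=-7->D; (3,4):dx=-8,dy=-10->C; (3,5):dx=-10,dy=-12->C; (3,6):dx=-1,dy=-2->C
  (3,7):dx=-2,dy=-4->C; (3,8):dx=-5,dy=-15->C; (4,5):dx=-2,dy=-2->C; (4,6):dx=+7,dy=+8->C
  (4,7):dx=+6,dy=+6->C; (4,8):dx=+3,dy=-5->D; (5,6):dx=+9,dy=+10->C; (5,7):dx=+8,dy=+8->C
  (5,8):dx=+5,dy=-3->D; (6,7):dx=-1,dy=-2->C; (6,8):dx=-4,dy=-13->C; (7,8):dx=-3,dy=-11->C
Step 2: C = 21, D = 7, total pairs = 28.
Step 3: tau = (C - D)/(n(n-1)/2) = (21 - 7)/28 = 0.500000.
Step 4: Exact two-sided p-value (enumerate n! = 40320 permutations of y under H0): p = 0.108681.
Step 5: alpha = 0.1. fail to reject H0.

tau_b = 0.5000 (C=21, D=7), p = 0.108681, fail to reject H0.


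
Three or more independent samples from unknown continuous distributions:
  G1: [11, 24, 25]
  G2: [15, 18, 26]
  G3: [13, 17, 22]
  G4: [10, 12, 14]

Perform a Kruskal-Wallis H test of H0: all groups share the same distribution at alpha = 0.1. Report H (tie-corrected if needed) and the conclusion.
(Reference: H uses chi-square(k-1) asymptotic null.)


Step 1: Combine all N = 12 observations and assign midranks.
sorted (value, group, rank): (10,G4,1), (11,G1,2), (12,G4,3), (13,G3,4), (14,G4,5), (15,G2,6), (17,G3,7), (18,G2,8), (22,G3,9), (24,G1,10), (25,G1,11), (26,G2,12)
Step 2: Sum ranks within each group.
R_1 = 23 (n_1 = 3)
R_2 = 26 (n_2 = 3)
R_3 = 20 (n_3 = 3)
R_4 = 9 (n_4 = 3)
Step 3: H = 12/(N(N+1)) * sum(R_i^2/n_i) - 3(N+1)
     = 12/(12*13) * (23^2/3 + 26^2/3 + 20^2/3 + 9^2/3) - 3*13
     = 0.076923 * 562 - 39
     = 4.230769.
Step 4: No ties, so H is used without correction.
Step 5: Under H0, H ~ chi^2(3); p-value = 0.237599.
Step 6: alpha = 0.1. fail to reject H0.

H = 4.2308, df = 3, p = 0.237599, fail to reject H0.


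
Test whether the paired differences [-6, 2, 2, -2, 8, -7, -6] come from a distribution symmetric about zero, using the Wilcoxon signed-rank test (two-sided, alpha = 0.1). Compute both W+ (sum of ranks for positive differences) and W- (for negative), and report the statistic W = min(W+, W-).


Step 1: Drop any zero differences (none here) and take |d_i|.
|d| = [6, 2, 2, 2, 8, 7, 6]
Step 2: Midrank |d_i| (ties get averaged ranks).
ranks: |6|->4.5, |2|->2, |2|->2, |2|->2, |8|->7, |7|->6, |6|->4.5
Step 3: Attach original signs; sum ranks with positive sign and with negative sign.
W+ = 2 + 2 + 7 = 11
W- = 4.5 + 2 + 6 + 4.5 = 17
(Check: W+ + W- = 28 should equal n(n+1)/2 = 28.)
Step 4: Test statistic W = min(W+, W-) = 11.
Step 5: Ties in |d|, so use the tie-corrected normal approximation.
        E[W] = n(n+1)/4 = 7*8/4 = 14.
        Tie groups: |d|=2 (t=3), |d|=6 (t=2); sum(t^3 - t) = 30.
        Var[W] = n(n+1)(2n+1)/24 - sum(t^3-t)/48 = 840/24 - 30/48 = 34.375.
        z = (W - E[W]) / sqrt(Var[W]) = (11 - 14) / 5.8630 = -0.5117.
        Two-sided p = 2*Phi(z) = 0.608874.
Step 6: alpha = 0.1. fail to reject H0.

W+ = 11, W- = 17, W = min = 11, p = 0.608874, fail to reject H0.


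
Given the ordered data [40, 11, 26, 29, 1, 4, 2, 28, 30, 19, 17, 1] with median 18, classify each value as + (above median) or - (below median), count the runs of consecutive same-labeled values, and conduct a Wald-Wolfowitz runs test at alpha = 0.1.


Step 1: Compute median = 18; label A = above, B = below.
Labels in order: ABAABBBAAABB  (n_A = 6, n_B = 6)
Step 2: Count runs R = 6.
Step 3: Under H0 (random ordering), E[R] = 2*n_A*n_B/(n_A+n_B) + 1 = 2*6*6/12 + 1 = 7.0000.
        Var[R] = 2*n_A*n_B*(2*n_A*n_B - n_A - n_B) / ((n_A+n_B)^2 * (n_A+n_B-1)) = 4320/1584 = 2.7273.
        SD[R] = 1.6514.
Step 4: Continuity-corrected z = (R + 0.5 - E[R]) / SD[R] = (6 + 0.5 - 7.0000) / 1.6514 = -0.3028.
Step 5: Two-sided p-value via normal approximation = 2*(1 - Phi(|z|)) = 0.762069.
Step 6: alpha = 0.1. fail to reject H0.

R = 6, z = -0.3028, p = 0.762069, fail to reject H0.


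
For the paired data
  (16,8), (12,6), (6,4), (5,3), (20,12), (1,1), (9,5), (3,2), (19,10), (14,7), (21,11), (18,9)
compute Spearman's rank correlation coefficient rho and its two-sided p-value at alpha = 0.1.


Step 1: Rank x and y separately (midranks; no ties here).
rank(x): 16->8, 12->6, 6->4, 5->3, 20->11, 1->1, 9->5, 3->2, 19->10, 14->7, 21->12, 18->9
rank(y): 8->8, 6->6, 4->4, 3->3, 12->12, 1->1, 5->5, 2->2, 10->10, 7->7, 11->11, 9->9
Step 2: d_i = R_x(i) - R_y(i); compute d_i^2.
  (8-8)^2=0, (6-6)^2=0, (4-4)^2=0, (3-3)^2=0, (11-12)^2=1, (1-1)^2=0, (5-5)^2=0, (2-2)^2=0, (10-10)^2=0, (7-7)^2=0, (12-11)^2=1, (9-9)^2=0
sum(d^2) = 2.
Step 3: rho = 1 - 6*2 / (12*(12^2 - 1)) = 1 - 12/1716 = 0.993007.
Step 4: Under H0, t = rho * sqrt((n-2)/(1-rho^2)) = 26.5990 ~ t(10).
Step 5: Two-sided p-value from the t-distribution with 10 df = 0.000000.
Step 6: alpha = 0.1. reject H0.

rho = 0.9930, p = 0.000000, reject H0 at alpha = 0.1.


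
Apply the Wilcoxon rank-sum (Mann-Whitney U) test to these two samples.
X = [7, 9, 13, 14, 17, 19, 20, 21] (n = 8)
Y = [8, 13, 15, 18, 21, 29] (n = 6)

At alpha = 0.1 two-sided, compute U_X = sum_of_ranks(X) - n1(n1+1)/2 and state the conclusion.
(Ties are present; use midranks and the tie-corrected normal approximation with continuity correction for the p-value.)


Step 1: Combine and sort all 14 observations; assign midranks.
sorted (value, group): (7,X), (8,Y), (9,X), (13,X), (13,Y), (14,X), (15,Y), (17,X), (18,Y), (19,X), (20,X), (21,X), (21,Y), (29,Y)
ranks: 7->1, 8->2, 9->3, 13->4.5, 13->4.5, 14->6, 15->7, 17->8, 18->9, 19->10, 20->11, 21->12.5, 21->12.5, 29->14
Step 2: Rank sum for X: R1 = 1 + 3 + 4.5 + 6 + 8 + 10 + 11 + 12.5 = 56.
Step 3: U_X = R1 - n1(n1+1)/2 = 56 - 8*9/2 = 56 - 36 = 20.
       U_Y = n1*n2 - U_X = 48 - 20 = 28.
Step 4: Ties are present, so use the tie-corrected normal approximation (with continuity correction) for the p-value.
Step 5: p-value = 0.650661; compare to alpha = 0.1. fail to reject H0.

U_X = 20, p = 0.650661, fail to reject H0 at alpha = 0.1.


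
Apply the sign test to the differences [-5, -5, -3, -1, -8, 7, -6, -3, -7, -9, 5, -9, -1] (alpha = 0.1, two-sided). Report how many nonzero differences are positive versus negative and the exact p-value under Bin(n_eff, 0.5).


Step 1: Discard zero differences. Original n = 13; n_eff = number of nonzero differences = 13.
Nonzero differences (with sign): -5, -5, -3, -1, -8, +7, -6, -3, -7, -9, +5, -9, -1
Step 2: Count signs: positive = 2, negative = 11.
Step 3: Under H0: P(positive) = 0.5, so the number of positives S ~ Bin(13, 0.5).
Step 4: Two-sided exact p-value = sum of Bin(13,0.5) probabilities at or below the observed probability = 0.022461.
Step 5: alpha = 0.1. reject H0.

n_eff = 13, pos = 2, neg = 11, p = 0.022461, reject H0.


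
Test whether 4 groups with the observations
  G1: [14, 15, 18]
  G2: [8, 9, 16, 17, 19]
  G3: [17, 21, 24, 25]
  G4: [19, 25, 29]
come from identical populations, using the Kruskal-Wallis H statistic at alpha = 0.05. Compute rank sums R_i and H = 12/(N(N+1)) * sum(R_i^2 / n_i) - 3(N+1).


Step 1: Combine all N = 15 observations and assign midranks.
sorted (value, group, rank): (8,G2,1), (9,G2,2), (14,G1,3), (15,G1,4), (16,G2,5), (17,G2,6.5), (17,G3,6.5), (18,G1,8), (19,G2,9.5), (19,G4,9.5), (21,G3,11), (24,G3,12), (25,G3,13.5), (25,G4,13.5), (29,G4,15)
Step 2: Sum ranks within each group.
R_1 = 15 (n_1 = 3)
R_2 = 24 (n_2 = 5)
R_3 = 43 (n_3 = 4)
R_4 = 38 (n_4 = 3)
Step 3: H = 12/(N(N+1)) * sum(R_i^2/n_i) - 3(N+1)
     = 12/(15*16) * (15^2/3 + 24^2/5 + 43^2/4 + 38^2/3) - 3*16
     = 0.050000 * 1133.78 - 48
     = 8.689167.
Step 4: Ties present; correction factor C = 1 - 18/(15^3 - 15) = 0.994643. Corrected H = 8.689167 / 0.994643 = 8.735966.
Step 5: Under H0, H ~ chi^2(3); p-value = 0.033015.
Step 6: alpha = 0.05. reject H0.

H = 8.7360, df = 3, p = 0.033015, reject H0.


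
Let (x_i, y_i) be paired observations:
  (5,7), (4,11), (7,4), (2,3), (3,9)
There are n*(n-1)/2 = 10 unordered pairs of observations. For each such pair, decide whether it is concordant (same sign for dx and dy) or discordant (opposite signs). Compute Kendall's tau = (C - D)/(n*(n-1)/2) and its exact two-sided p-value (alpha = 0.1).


Step 1: Enumerate the 10 unordered pairs (i,j) with i<j and classify each by sign(x_j-x_i) * sign(y_j-y_i).
  (1,2):dx=-1,dy=+4->D; (1,3):dx=+2,dy=-3->D; (1,4):dx=-3,dy=-4->C; (1,5):dx=-2,dy=+2->D
  (2,3):dx=+3,dy=-7->D; (2,4):dx=-2,dy=-8->C; (2,5):dx=-1,dy=-2->C; (3,4):dx=-5,dy=-1->C
  (3,5):dx=-4,dy=+5->D; (4,5):dx=+1,dy=+6->C
Step 2: C = 5, D = 5, total pairs = 10.
Step 3: tau = (C - D)/(n(n-1)/2) = (5 - 5)/10 = 0.000000.
Step 4: Exact two-sided p-value (enumerate n! = 120 permutations of y under H0): p = 1.000000.
Step 5: alpha = 0.1. fail to reject H0.

tau_b = 0.0000 (C=5, D=5), p = 1.000000, fail to reject H0.


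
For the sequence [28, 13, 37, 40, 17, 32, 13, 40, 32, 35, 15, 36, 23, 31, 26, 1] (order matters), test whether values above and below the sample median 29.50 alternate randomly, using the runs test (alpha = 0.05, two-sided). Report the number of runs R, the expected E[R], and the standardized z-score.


Step 1: Compute median = 29.50; label A = above, B = below.
Labels in order: BBAABABAAABABABB  (n_A = 8, n_B = 8)
Step 2: Count runs R = 11.
Step 3: Under H0 (random ordering), E[R] = 2*n_A*n_B/(n_A+n_B) + 1 = 2*8*8/16 + 1 = 9.0000.
        Var[R] = 2*n_A*n_B*(2*n_A*n_B - n_A - n_B) / ((n_A+n_B)^2 * (n_A+n_B-1)) = 14336/3840 = 3.7333.
        SD[R] = 1.9322.
Step 4: Continuity-corrected z = (R - 0.5 - E[R]) / SD[R] = (11 - 0.5 - 9.0000) / 1.9322 = 0.7763.
Step 5: Two-sided p-value via normal approximation = 2*(1 - Phi(|z|)) = 0.437558.
Step 6: alpha = 0.05. fail to reject H0.

R = 11, z = 0.7763, p = 0.437558, fail to reject H0.


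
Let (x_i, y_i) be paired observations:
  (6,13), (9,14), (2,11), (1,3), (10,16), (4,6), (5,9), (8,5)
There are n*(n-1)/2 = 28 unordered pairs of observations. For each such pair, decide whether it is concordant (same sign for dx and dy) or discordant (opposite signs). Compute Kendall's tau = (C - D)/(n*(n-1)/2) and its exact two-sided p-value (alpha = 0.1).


Step 1: Enumerate the 28 unordered pairs (i,j) with i<j and classify each by sign(x_j-x_i) * sign(y_j-y_i).
  (1,2):dx=+3,dy=+1->C; (1,3):dx=-4,dy=-2->C; (1,4):dx=-5,dy=-10->C; (1,5):dx=+4,dy=+3->C
  (1,6):dx=-2,dy=-7->C; (1,7):dx=-1,dy=-4->C; (1,8):dx=+2,dy=-8->D; (2,3):dx=-7,dy=-3->C
  (2,4):dx=-8,dy=-11->C; (2,5):dx=+1,dy=+2->C; (2,6):dx=-5,dy=-8->C; (2,7):dx=-4,dy=-5->C
  (2,8):dx=-1,dy=-9->C; (3,4):dx=-1,dy=-8->C; (3,5):dx=+8,dy=+5->C; (3,6):dx=+2,dy=-5->D
  (3,7):dx=+3,dy=-2->D; (3,8):dx=+6,dy=-6->D; (4,5):dx=+9,dy=+13->C; (4,6):dx=+3,dy=+3->C
  (4,7):dx=+4,dy=+6->C; (4,8):dx=+7,dy=+2->C; (5,6):dx=-6,dy=-10->C; (5,7):dx=-5,dy=-7->C
  (5,8):dx=-2,dy=-11->C; (6,7):dx=+1,dy=+3->C; (6,8):dx=+4,dy=-1->D; (7,8):dx=+3,dy=-4->D
Step 2: C = 22, D = 6, total pairs = 28.
Step 3: tau = (C - D)/(n(n-1)/2) = (22 - 6)/28 = 0.571429.
Step 4: Exact two-sided p-value (enumerate n! = 40320 permutations of y under H0): p = 0.061012.
Step 5: alpha = 0.1. reject H0.

tau_b = 0.5714 (C=22, D=6), p = 0.061012, reject H0.
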